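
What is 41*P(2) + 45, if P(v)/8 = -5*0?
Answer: 45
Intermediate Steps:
P(v) = 0 (P(v) = 8*(-5*0) = 8*0 = 0)
41*P(2) + 45 = 41*0 + 45 = 0 + 45 = 45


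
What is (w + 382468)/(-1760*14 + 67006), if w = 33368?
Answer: 69306/7061 ≈ 9.8153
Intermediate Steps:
(w + 382468)/(-1760*14 + 67006) = (33368 + 382468)/(-1760*14 + 67006) = 415836/(-24640 + 67006) = 415836/42366 = 415836*(1/42366) = 69306/7061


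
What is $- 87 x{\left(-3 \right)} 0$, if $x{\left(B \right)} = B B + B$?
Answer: $0$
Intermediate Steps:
$x{\left(B \right)} = B + B^{2}$ ($x{\left(B \right)} = B^{2} + B = B + B^{2}$)
$- 87 x{\left(-3 \right)} 0 = - 87 \left(- 3 \left(1 - 3\right)\right) 0 = - 87 \left(\left(-3\right) \left(-2\right)\right) 0 = \left(-87\right) 6 \cdot 0 = \left(-522\right) 0 = 0$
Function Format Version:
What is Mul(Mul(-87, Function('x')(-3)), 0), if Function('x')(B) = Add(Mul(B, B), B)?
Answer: 0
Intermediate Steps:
Function('x')(B) = Add(B, Pow(B, 2)) (Function('x')(B) = Add(Pow(B, 2), B) = Add(B, Pow(B, 2)))
Mul(Mul(-87, Function('x')(-3)), 0) = Mul(Mul(-87, Mul(-3, Add(1, -3))), 0) = Mul(Mul(-87, Mul(-3, -2)), 0) = Mul(Mul(-87, 6), 0) = Mul(-522, 0) = 0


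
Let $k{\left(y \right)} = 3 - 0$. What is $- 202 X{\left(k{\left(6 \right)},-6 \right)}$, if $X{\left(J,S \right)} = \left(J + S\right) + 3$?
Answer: $0$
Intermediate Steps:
$k{\left(y \right)} = 3$ ($k{\left(y \right)} = 3 + 0 = 3$)
$X{\left(J,S \right)} = 3 + J + S$
$- 202 X{\left(k{\left(6 \right)},-6 \right)} = - 202 \left(3 + 3 - 6\right) = \left(-202\right) 0 = 0$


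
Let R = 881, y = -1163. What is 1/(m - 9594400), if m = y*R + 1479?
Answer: -1/10617524 ≈ -9.4184e-8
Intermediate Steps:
m = -1023124 (m = -1163*881 + 1479 = -1024603 + 1479 = -1023124)
1/(m - 9594400) = 1/(-1023124 - 9594400) = 1/(-10617524) = -1/10617524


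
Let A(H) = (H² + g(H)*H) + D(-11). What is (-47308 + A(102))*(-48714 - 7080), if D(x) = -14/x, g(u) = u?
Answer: 16263169884/11 ≈ 1.4785e+9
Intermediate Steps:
A(H) = 14/11 + 2*H² (A(H) = (H² + H*H) - 14/(-11) = (H² + H²) - 14*(-1/11) = 2*H² + 14/11 = 14/11 + 2*H²)
(-47308 + A(102))*(-48714 - 7080) = (-47308 + (14/11 + 2*102²))*(-48714 - 7080) = (-47308 + (14/11 + 2*10404))*(-55794) = (-47308 + (14/11 + 20808))*(-55794) = (-47308 + 228902/11)*(-55794) = -291486/11*(-55794) = 16263169884/11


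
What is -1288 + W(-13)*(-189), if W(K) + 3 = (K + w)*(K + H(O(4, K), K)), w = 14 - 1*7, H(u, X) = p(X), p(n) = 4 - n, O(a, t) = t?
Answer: 3815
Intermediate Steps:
H(u, X) = 4 - X
w = 7 (w = 14 - 7 = 7)
W(K) = 25 + 4*K (W(K) = -3 + (K + 7)*(K + (4 - K)) = -3 + (7 + K)*4 = -3 + (28 + 4*K) = 25 + 4*K)
-1288 + W(-13)*(-189) = -1288 + (25 + 4*(-13))*(-189) = -1288 + (25 - 52)*(-189) = -1288 - 27*(-189) = -1288 + 5103 = 3815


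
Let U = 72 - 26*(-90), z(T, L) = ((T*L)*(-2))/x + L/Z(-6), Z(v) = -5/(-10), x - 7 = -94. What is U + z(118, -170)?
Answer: 140144/87 ≈ 1610.8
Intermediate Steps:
x = -87 (x = 7 - 94 = -87)
Z(v) = 1/2 (Z(v) = -5*(-1/10) = 1/2)
z(T, L) = 2*L + 2*L*T/87 (z(T, L) = ((T*L)*(-2))/(-87) + L/(1/2) = ((L*T)*(-2))*(-1/87) + L*2 = -2*L*T*(-1/87) + 2*L = 2*L*T/87 + 2*L = 2*L + 2*L*T/87)
U = 2412 (U = 72 + 2340 = 2412)
U + z(118, -170) = 2412 + (2/87)*(-170)*(87 + 118) = 2412 + (2/87)*(-170)*205 = 2412 - 69700/87 = 140144/87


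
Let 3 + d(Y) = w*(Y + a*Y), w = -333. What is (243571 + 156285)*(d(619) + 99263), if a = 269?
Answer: -22214012075680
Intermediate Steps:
d(Y) = -3 - 89910*Y (d(Y) = -3 - 333*(Y + 269*Y) = -3 - 89910*Y)
(243571 + 156285)*(d(619) + 99263) = (243571 + 156285)*((-3 - 89910*619) + 99263) = 399856*((-3 - 55654290) + 99263) = 399856*(-55654293 + 99263) = 399856*(-55555030) = -22214012075680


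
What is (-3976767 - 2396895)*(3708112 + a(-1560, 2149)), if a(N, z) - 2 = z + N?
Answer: -23638019380386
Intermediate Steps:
a(N, z) = 2 + N + z (a(N, z) = 2 + (z + N) = 2 + (N + z) = 2 + N + z)
(-3976767 - 2396895)*(3708112 + a(-1560, 2149)) = (-3976767 - 2396895)*(3708112 + (2 - 1560 + 2149)) = -6373662*(3708112 + 591) = -6373662*3708703 = -23638019380386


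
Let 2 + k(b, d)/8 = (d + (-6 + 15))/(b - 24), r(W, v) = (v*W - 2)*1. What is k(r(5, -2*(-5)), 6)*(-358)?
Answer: 3938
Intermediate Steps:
r(W, v) = -2 + W*v (r(W, v) = (W*v - 2)*1 = (-2 + W*v)*1 = -2 + W*v)
k(b, d) = -16 + 8*(9 + d)/(-24 + b) (k(b, d) = -16 + 8*((d + (-6 + 15))/(b - 24)) = -16 + 8*((d + 9)/(-24 + b)) = -16 + 8*((9 + d)/(-24 + b)) = -16 + 8*(9 + d)/(-24 + b))
k(r(5, -2*(-5)), 6)*(-358) = (8*(57 + 6 - 2*(-2 + 5*(-2*(-5))))/(-24 + (-2 + 5*(-2*(-5)))))*(-358) = (8*(57 + 6 - 2*(-2 + 5*10))/(-24 + (-2 + 5*10)))*(-358) = (8*(57 + 6 - 2*(-2 + 50))/(-24 + (-2 + 50)))*(-358) = (8*(57 + 6 - 2*48)/(-24 + 48))*(-358) = (8*(57 + 6 - 96)/24)*(-358) = (8*(1/24)*(-33))*(-358) = -11*(-358) = 3938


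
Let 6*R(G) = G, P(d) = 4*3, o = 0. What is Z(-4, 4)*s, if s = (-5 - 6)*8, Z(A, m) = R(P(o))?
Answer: -176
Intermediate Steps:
P(d) = 12
R(G) = G/6
Z(A, m) = 2 (Z(A, m) = (⅙)*12 = 2)
s = -88 (s = -11*8 = -88)
Z(-4, 4)*s = 2*(-88) = -176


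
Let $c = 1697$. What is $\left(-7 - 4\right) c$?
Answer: $-18667$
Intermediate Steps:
$\left(-7 - 4\right) c = \left(-7 - 4\right) 1697 = \left(-11\right) 1697 = -18667$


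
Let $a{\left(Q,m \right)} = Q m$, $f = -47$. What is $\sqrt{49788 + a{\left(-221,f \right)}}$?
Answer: $5 \sqrt{2407} \approx 245.31$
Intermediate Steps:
$\sqrt{49788 + a{\left(-221,f \right)}} = \sqrt{49788 - -10387} = \sqrt{49788 + 10387} = \sqrt{60175} = 5 \sqrt{2407}$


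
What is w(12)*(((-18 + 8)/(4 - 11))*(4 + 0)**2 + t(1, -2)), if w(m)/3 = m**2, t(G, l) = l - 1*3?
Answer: 54000/7 ≈ 7714.3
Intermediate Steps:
t(G, l) = -3 + l (t(G, l) = l - 3 = -3 + l)
w(m) = 3*m**2
w(12)*(((-18 + 8)/(4 - 11))*(4 + 0)**2 + t(1, -2)) = (3*12**2)*(((-18 + 8)/(4 - 11))*(4 + 0)**2 + (-3 - 2)) = (3*144)*(-10/(-7)*4**2 - 5) = 432*(-10*(-1/7)*16 - 5) = 432*((10/7)*16 - 5) = 432*(160/7 - 5) = 432*(125/7) = 54000/7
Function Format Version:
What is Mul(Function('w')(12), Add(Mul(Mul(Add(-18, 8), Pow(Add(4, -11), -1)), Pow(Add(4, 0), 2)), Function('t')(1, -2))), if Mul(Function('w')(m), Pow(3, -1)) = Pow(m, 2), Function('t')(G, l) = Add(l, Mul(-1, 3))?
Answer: Rational(54000, 7) ≈ 7714.3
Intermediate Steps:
Function('t')(G, l) = Add(-3, l) (Function('t')(G, l) = Add(l, -3) = Add(-3, l))
Function('w')(m) = Mul(3, Pow(m, 2))
Mul(Function('w')(12), Add(Mul(Mul(Add(-18, 8), Pow(Add(4, -11), -1)), Pow(Add(4, 0), 2)), Function('t')(1, -2))) = Mul(Mul(3, Pow(12, 2)), Add(Mul(Mul(Add(-18, 8), Pow(Add(4, -11), -1)), Pow(Add(4, 0), 2)), Add(-3, -2))) = Mul(Mul(3, 144), Add(Mul(Mul(-10, Pow(-7, -1)), Pow(4, 2)), -5)) = Mul(432, Add(Mul(Mul(-10, Rational(-1, 7)), 16), -5)) = Mul(432, Add(Mul(Rational(10, 7), 16), -5)) = Mul(432, Add(Rational(160, 7), -5)) = Mul(432, Rational(125, 7)) = Rational(54000, 7)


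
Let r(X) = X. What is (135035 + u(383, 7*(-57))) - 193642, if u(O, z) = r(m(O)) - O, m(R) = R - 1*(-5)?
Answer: -58602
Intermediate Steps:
m(R) = 5 + R (m(R) = R + 5 = 5 + R)
u(O, z) = 5 (u(O, z) = (5 + O) - O = 5)
(135035 + u(383, 7*(-57))) - 193642 = (135035 + 5) - 193642 = 135040 - 193642 = -58602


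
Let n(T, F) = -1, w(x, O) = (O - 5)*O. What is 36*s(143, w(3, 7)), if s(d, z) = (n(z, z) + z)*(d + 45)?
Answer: 87984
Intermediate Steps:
w(x, O) = O*(-5 + O) (w(x, O) = (-5 + O)*O = O*(-5 + O))
s(d, z) = (-1 + z)*(45 + d) (s(d, z) = (-1 + z)*(d + 45) = (-1 + z)*(45 + d))
36*s(143, w(3, 7)) = 36*(-45 - 1*143 + 45*(7*(-5 + 7)) + 143*(7*(-5 + 7))) = 36*(-45 - 143 + 45*(7*2) + 143*(7*2)) = 36*(-45 - 143 + 45*14 + 143*14) = 36*(-45 - 143 + 630 + 2002) = 36*2444 = 87984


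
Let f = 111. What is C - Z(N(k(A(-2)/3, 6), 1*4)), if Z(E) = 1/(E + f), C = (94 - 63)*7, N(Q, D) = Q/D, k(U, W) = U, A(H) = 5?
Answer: 290117/1337 ≈ 216.99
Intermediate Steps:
C = 217 (C = 31*7 = 217)
Z(E) = 1/(111 + E) (Z(E) = 1/(E + 111) = 1/(111 + E))
C - Z(N(k(A(-2)/3, 6), 1*4)) = 217 - 1/(111 + (5/3)/((1*4))) = 217 - 1/(111 + (5*(⅓))/4) = 217 - 1/(111 + (5/3)*(¼)) = 217 - 1/(111 + 5/12) = 217 - 1/1337/12 = 217 - 1*12/1337 = 217 - 12/1337 = 290117/1337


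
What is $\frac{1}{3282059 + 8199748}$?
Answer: $\frac{1}{11481807} \approx 8.7094 \cdot 10^{-8}$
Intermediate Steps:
$\frac{1}{3282059 + 8199748} = \frac{1}{11481807}$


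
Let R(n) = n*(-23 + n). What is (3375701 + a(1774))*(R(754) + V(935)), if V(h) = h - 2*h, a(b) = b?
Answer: 1858418466525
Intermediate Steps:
V(h) = -h (V(h) = h - 2*h = -h)
(3375701 + a(1774))*(R(754) + V(935)) = (3375701 + 1774)*(754*(-23 + 754) - 1*935) = 3377475*(754*731 - 935) = 3377475*(551174 - 935) = 3377475*550239 = 1858418466525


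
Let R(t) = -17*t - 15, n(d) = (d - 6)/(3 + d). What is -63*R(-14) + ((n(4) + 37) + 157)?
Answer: -96987/7 ≈ -13855.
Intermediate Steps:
n(d) = (-6 + d)/(3 + d)
R(t) = -15 - 17*t
-63*R(-14) + ((n(4) + 37) + 157) = -63*(-15 - 17*(-14)) + (((-6 + 4)/(3 + 4) + 37) + 157) = -63*(-15 + 238) + ((-2/7 + 37) + 157) = -63*223 + (((⅐)*(-2) + 37) + 157) = -14049 + ((-2/7 + 37) + 157) = -14049 + (257/7 + 157) = -14049 + 1356/7 = -96987/7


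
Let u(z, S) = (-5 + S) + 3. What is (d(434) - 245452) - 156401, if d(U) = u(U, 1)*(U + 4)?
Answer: -402291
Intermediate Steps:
u(z, S) = -2 + S
d(U) = -4 - U (d(U) = (-2 + 1)*(U + 4) = -(4 + U) = -4 - U)
(d(434) - 245452) - 156401 = ((-4 - 1*434) - 245452) - 156401 = ((-4 - 434) - 245452) - 156401 = (-438 - 245452) - 156401 = -245890 - 156401 = -402291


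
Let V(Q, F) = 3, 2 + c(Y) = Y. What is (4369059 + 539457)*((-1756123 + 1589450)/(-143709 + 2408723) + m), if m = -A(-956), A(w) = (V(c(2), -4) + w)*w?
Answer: -5064562488888689250/1132507 ≈ -4.4720e+12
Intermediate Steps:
c(Y) = -2 + Y
A(w) = w*(3 + w) (A(w) = (3 + w)*w = w*(3 + w))
m = -911068 (m = -(-956)*(3 - 956) = -(-956)*(-953) = -1*911068 = -911068)
(4369059 + 539457)*((-1756123 + 1589450)/(-143709 + 2408723) + m) = (4369059 + 539457)*((-1756123 + 1589450)/(-143709 + 2408723) - 911068) = 4908516*(-166673/2265014 - 911068) = 4908516*(-2063581941625/2265014) = -5064562488888689250/1132507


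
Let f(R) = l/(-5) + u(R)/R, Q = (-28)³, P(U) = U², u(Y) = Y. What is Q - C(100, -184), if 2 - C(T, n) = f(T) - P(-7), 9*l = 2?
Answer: -990092/45 ≈ -22002.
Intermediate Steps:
l = 2/9 (l = (⅑)*2 = 2/9 ≈ 0.22222)
Q = -21952
f(R) = 43/45 (f(R) = (2/9)/(-5) + R/R = (2/9)*(-⅕) + 1 = -2/45 + 1 = 43/45)
C(T, n) = 2252/45 (C(T, n) = 2 - (43/45 - 1*(-7)²) = 2 - (43/45 - 1*49) = 2 - (43/45 - 49) = 2 - 1*(-2162/45) = 2 + 2162/45 = 2252/45)
Q - C(100, -184) = -21952 - 1*2252/45 = -21952 - 2252/45 = -990092/45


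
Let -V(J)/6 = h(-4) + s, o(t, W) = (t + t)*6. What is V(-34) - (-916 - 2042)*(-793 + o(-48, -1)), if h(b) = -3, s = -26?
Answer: -4049328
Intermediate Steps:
o(t, W) = 12*t (o(t, W) = (2*t)*6 = 12*t)
V(J) = 174 (V(J) = -6*(-3 - 26) = -6*(-29) = 174)
V(-34) - (-916 - 2042)*(-793 + o(-48, -1)) = 174 - (-916 - 2042)*(-793 + 12*(-48)) = 174 - (-2958)*(-793 - 576) = 174 - (-2958)*(-1369) = 174 - 1*4049502 = 174 - 4049502 = -4049328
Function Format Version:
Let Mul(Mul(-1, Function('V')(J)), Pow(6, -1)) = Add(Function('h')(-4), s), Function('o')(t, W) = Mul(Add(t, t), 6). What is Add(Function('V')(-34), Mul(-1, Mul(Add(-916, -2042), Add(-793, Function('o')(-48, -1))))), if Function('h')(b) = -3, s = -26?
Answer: -4049328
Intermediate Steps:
Function('o')(t, W) = Mul(12, t) (Function('o')(t, W) = Mul(Mul(2, t), 6) = Mul(12, t))
Function('V')(J) = 174 (Function('V')(J) = Mul(-6, Add(-3, -26)) = Mul(-6, -29) = 174)
Add(Function('V')(-34), Mul(-1, Mul(Add(-916, -2042), Add(-793, Function('o')(-48, -1))))) = Add(174, Mul(-1, Mul(Add(-916, -2042), Add(-793, Mul(12, -48))))) = Add(174, Mul(-1, Mul(-2958, Add(-793, -576)))) = Add(174, Mul(-1, Mul(-2958, -1369))) = Add(174, Mul(-1, 4049502)) = Add(174, -4049502) = -4049328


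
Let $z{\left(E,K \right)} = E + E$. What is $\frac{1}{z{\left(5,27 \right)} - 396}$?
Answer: $- \frac{1}{386} \approx -0.0025907$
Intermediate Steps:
$z{\left(E,K \right)} = 2 E$
$\frac{1}{z{\left(5,27 \right)} - 396} = \frac{1}{2 \cdot 5 - 396} = \frac{1}{10 - 396} = \frac{1}{-386} = - \frac{1}{386}$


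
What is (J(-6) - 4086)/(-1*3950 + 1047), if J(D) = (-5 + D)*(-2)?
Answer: 4064/2903 ≈ 1.3999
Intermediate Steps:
J(D) = 10 - 2*D
(J(-6) - 4086)/(-1*3950 + 1047) = ((10 - 2*(-6)) - 4086)/(-1*3950 + 1047) = ((10 + 12) - 4086)/(-3950 + 1047) = (22 - 4086)/(-2903) = -4064*(-1/2903) = 4064/2903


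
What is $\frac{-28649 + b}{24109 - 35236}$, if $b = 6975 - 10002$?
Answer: $\frac{31676}{11127} \approx 2.8468$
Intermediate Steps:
$b = -3027$
$\frac{-28649 + b}{24109 - 35236} = \frac{-28649 - 3027}{24109 - 35236} = - \frac{31676}{-11127} = \left(-31676\right) \left(- \frac{1}{11127}\right) = \frac{31676}{11127}$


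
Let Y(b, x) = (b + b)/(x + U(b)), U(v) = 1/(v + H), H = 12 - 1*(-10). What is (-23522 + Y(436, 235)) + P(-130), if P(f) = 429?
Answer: -2485123307/107631 ≈ -23089.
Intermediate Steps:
H = 22 (H = 12 + 10 = 22)
U(v) = 1/(22 + v) (U(v) = 1/(v + 22) = 1/(22 + v))
Y(b, x) = 2*b/(x + 1/(22 + b)) (Y(b, x) = (b + b)/(x + 1/(22 + b)) = (2*b)/(x + 1/(22 + b)) = 2*b/(x + 1/(22 + b)))
(-23522 + Y(436, 235)) + P(-130) = (-23522 + 2*436*(22 + 436)/(1 + 235*(22 + 436))) + 429 = (-23522 + 2*436*458/(1 + 235*458)) + 429 = (-23522 + 2*436*458/(1 + 107630)) + 429 = (-23522 + 2*436*458/107631) + 429 = (-23522 + 2*436*(1/107631)*458) + 429 = (-23522 + 399376/107631) + 429 = -2531297006/107631 + 429 = -2485123307/107631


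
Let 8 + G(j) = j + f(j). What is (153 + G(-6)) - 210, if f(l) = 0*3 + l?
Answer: -77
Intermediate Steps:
f(l) = l (f(l) = 0 + l = l)
G(j) = -8 + 2*j (G(j) = -8 + (j + j) = -8 + 2*j)
(153 + G(-6)) - 210 = (153 + (-8 + 2*(-6))) - 210 = (153 + (-8 - 12)) - 210 = (153 - 20) - 210 = 133 - 210 = -77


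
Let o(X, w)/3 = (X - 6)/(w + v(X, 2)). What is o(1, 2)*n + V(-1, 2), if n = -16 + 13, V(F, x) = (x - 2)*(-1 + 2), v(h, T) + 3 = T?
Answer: 45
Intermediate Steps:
v(h, T) = -3 + T
V(F, x) = -2 + x (V(F, x) = (-2 + x)*1 = -2 + x)
n = -3
o(X, w) = 3*(-6 + X)/(-1 + w) (o(X, w) = 3*((X - 6)/(w + (-3 + 2))) = 3*((-6 + X)/(w - 1)) = 3*((-6 + X)/(-1 + w)) = 3*(-6 + X)/(-1 + w))
o(1, 2)*n + V(-1, 2) = (3*(-6 + 1)/(-1 + 2))*(-3) + (-2 + 2) = (3*(-5)/1)*(-3) + 0 = (3*1*(-5))*(-3) + 0 = -15*(-3) + 0 = 45 + 0 = 45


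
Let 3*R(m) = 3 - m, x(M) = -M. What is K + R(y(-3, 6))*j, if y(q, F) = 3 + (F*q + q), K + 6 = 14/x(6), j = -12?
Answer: -277/3 ≈ -92.333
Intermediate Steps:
K = -25/3 (K = -6 + 14/((-1*6)) = -6 + 14/(-6) = -6 + 14*(-1/6) = -6 - 7/3 = -25/3 ≈ -8.3333)
y(q, F) = 3 + q + F*q (y(q, F) = 3 + (q + F*q) = 3 + q + F*q)
R(m) = 1 - m/3 (R(m) = (3 - m)/3 = 1 - m/3)
K + R(y(-3, 6))*j = -25/3 + (1 - (3 - 3 + 6*(-3))/3)*(-12) = -25/3 + (1 - (3 - 3 - 18)/3)*(-12) = -25/3 + (1 - 1/3*(-18))*(-12) = -25/3 + (1 + 6)*(-12) = -25/3 + 7*(-12) = -25/3 - 84 = -277/3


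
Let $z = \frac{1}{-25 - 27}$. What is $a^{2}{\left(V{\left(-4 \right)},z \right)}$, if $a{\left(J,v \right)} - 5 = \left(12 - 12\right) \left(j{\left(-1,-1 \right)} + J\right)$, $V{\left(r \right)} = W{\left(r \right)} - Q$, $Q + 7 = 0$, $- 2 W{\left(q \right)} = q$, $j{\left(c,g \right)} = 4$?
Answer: $25$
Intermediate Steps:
$W{\left(q \right)} = - \frac{q}{2}$
$z = - \frac{1}{52}$ ($z = \frac{1}{-25 - 27} = \frac{1}{-52} = - \frac{1}{52} \approx -0.019231$)
$Q = -7$ ($Q = -7 + 0 = -7$)
$V{\left(r \right)} = 7 - \frac{r}{2}$ ($V{\left(r \right)} = - \frac{r}{2} - -7 = - \frac{r}{2} + 7 = 7 - \frac{r}{2}$)
$a{\left(J,v \right)} = 5$ ($a{\left(J,v \right)} = 5 + \left(12 - 12\right) \left(4 + J\right) = 5 + 0 \left(4 + J\right) = 5 + 0 = 5$)
$a^{2}{\left(V{\left(-4 \right)},z \right)} = 5^{2} = 25$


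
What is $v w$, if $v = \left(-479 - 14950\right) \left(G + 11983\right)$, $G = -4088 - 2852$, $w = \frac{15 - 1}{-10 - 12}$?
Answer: $\frac{544659129}{11} \approx 4.9514 \cdot 10^{7}$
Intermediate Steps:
$w = - \frac{7}{11}$ ($w = \frac{14}{-22} = 14 \left(- \frac{1}{22}\right) = - \frac{7}{11} \approx -0.63636$)
$G = -6940$
$v = -77808447$ ($v = \left(-479 - 14950\right) \left(-6940 + 11983\right) = \left(-15429\right) 5043 = -77808447$)
$v w = \left(-77808447\right) \left(- \frac{7}{11}\right) = \frac{544659129}{11}$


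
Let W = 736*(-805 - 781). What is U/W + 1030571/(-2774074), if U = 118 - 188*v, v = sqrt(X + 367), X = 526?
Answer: -300827186687/809541370976 + 47*sqrt(893)/291824 ≈ -0.36679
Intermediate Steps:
v = sqrt(893) (v = sqrt(526 + 367) = sqrt(893) ≈ 29.883)
W = -1167296 (W = 736*(-1586) = -1167296)
U = 118 - 188*sqrt(893) ≈ -5500.0
U/W + 1030571/(-2774074) = (118 - 188*sqrt(893))/(-1167296) + 1030571/(-2774074) = (118 - 188*sqrt(893))*(-1/1167296) + 1030571*(-1/2774074) = (-59/583648 + 47*sqrt(893)/291824) - 1030571/2774074 = -300827186687/809541370976 + 47*sqrt(893)/291824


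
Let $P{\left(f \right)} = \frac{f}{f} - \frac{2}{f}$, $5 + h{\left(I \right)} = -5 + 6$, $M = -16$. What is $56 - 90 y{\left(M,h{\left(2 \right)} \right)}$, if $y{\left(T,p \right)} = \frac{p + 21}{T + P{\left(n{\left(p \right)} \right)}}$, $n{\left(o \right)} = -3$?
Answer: $\frac{6998}{43} \approx 162.74$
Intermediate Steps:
$h{\left(I \right)} = -4$ ($h{\left(I \right)} = -5 + \left(-5 + 6\right) = -5 + 1 = -4$)
$P{\left(f \right)} = 1 - \frac{2}{f}$
$y{\left(T,p \right)} = \frac{21 + p}{\frac{5}{3} + T}$ ($y{\left(T,p \right)} = \frac{p + 21}{T + \frac{-2 - 3}{-3}} = \frac{21 + p}{T - - \frac{5}{3}} = \frac{21 + p}{T + \frac{5}{3}} = \frac{21 + p}{\frac{5}{3} + T}$)
$56 - 90 y{\left(M,h{\left(2 \right)} \right)} = 56 - 90 \frac{3 \left(21 - 4\right)}{5 + 3 \left(-16\right)} = 56 - 90 \cdot 3 \frac{1}{5 - 48} \cdot 17 = 56 - 90 \cdot 3 \frac{1}{-43} \cdot 17 = 56 - 90 \cdot 3 \left(- \frac{1}{43}\right) 17 = 56 - - \frac{4590}{43} = 56 + \frac{4590}{43} = \frac{6998}{43}$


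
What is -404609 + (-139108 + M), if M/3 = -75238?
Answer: -769431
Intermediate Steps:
M = -225714 (M = 3*(-75238) = -225714)
-404609 + (-139108 + M) = -404609 + (-139108 - 225714) = -404609 - 364822 = -769431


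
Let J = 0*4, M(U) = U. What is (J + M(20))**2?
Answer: 400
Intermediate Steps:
J = 0
(J + M(20))**2 = (0 + 20)**2 = 20**2 = 400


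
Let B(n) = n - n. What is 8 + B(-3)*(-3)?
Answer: 8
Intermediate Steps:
B(n) = 0
8 + B(-3)*(-3) = 8 + 0*(-3) = 8 + 0 = 8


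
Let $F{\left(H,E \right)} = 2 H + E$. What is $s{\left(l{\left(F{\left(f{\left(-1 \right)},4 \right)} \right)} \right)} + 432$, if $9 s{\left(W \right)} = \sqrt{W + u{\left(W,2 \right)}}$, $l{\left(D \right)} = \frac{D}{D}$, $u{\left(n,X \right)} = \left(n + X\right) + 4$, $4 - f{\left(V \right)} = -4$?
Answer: $432 + \frac{2 \sqrt{2}}{9} \approx 432.31$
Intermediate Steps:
$f{\left(V \right)} = 8$ ($f{\left(V \right)} = 4 - -4 = 4 + 4 = 8$)
$u{\left(n,X \right)} = 4 + X + n$ ($u{\left(n,X \right)} = \left(X + n\right) + 4 = 4 + X + n$)
$F{\left(H,E \right)} = E + 2 H$
$l{\left(D \right)} = 1$
$s{\left(W \right)} = \frac{\sqrt{6 + 2 W}}{9}$ ($s{\left(W \right)} = \frac{\sqrt{W + \left(4 + 2 + W\right)}}{9} = \frac{\sqrt{W + \left(6 + W\right)}}{9} = \frac{\sqrt{6 + 2 W}}{9}$)
$s{\left(l{\left(F{\left(f{\left(-1 \right)},4 \right)} \right)} \right)} + 432 = \frac{\sqrt{6 + 2 \cdot 1}}{9} + 432 = \frac{\sqrt{6 + 2}}{9} + 432 = \frac{\sqrt{8}}{9} + 432 = \frac{2 \sqrt{2}}{9} + 432 = 432 + \frac{2 \sqrt{2}}{9}$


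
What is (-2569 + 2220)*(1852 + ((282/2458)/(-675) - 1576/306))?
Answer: -3029983449349/4700925 ≈ -6.4455e+5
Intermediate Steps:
(-2569 + 2220)*(1852 + ((282/2458)/(-675) - 1576/306)) = -349*(1852 + ((282*(1/2458))*(-1/675) - 1576*1/306)) = -349*(1852 + ((141/1229)*(-1/675) - 788/153)) = -349*(1852 + (-47/276525 - 788/153)) = -349*(1852 - 24212099/4700925) = -349*8681901001/4700925 = -3029983449349/4700925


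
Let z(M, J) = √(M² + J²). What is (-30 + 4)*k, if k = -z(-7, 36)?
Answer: 26*√1345 ≈ 953.53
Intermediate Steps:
z(M, J) = √(J² + M²)
k = -√1345 (k = -√(36² + (-7)²) = -√(1296 + 49) = -√1345 ≈ -36.674)
(-30 + 4)*k = (-30 + 4)*(-√1345) = -(-26)*√1345 = 26*√1345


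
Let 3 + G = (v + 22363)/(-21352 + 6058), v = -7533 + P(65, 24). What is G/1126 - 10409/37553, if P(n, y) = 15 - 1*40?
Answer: -60510941969/215567288444 ≈ -0.28071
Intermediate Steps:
P(n, y) = -25 (P(n, y) = 15 - 40 = -25)
v = -7558 (v = -7533 - 25 = -7558)
G = -20229/5098 (G = -3 + (-7558 + 22363)/(-21352 + 6058) = -3 + 14805/(-15294) = -3 + 14805*(-1/15294) = -3 - 4935/5098 = -20229/5098 ≈ -3.9680)
G/1126 - 10409/37553 = -20229/5098/1126 - 10409/37553 = -20229/5098*1/1126 - 10409*1/37553 = -20229/5740348 - 10409/37553 = -60510941969/215567288444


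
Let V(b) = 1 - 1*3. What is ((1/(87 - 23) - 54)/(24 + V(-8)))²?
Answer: 11937025/1982464 ≈ 6.0213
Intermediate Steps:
V(b) = -2 (V(b) = 1 - 3 = -2)
((1/(87 - 23) - 54)/(24 + V(-8)))² = ((1/(87 - 23) - 54)/(24 - 2))² = ((1/64 - 54)/22)² = ((1/64 - 54)*(1/22))² = (-3455/64*1/22)² = (-3455/1408)² = 11937025/1982464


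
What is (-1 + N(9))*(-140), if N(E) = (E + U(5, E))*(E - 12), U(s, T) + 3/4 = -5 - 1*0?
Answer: 1505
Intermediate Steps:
U(s, T) = -23/4 (U(s, T) = -3/4 + (-5 - 1*0) = -3/4 + (-5 + 0) = -3/4 - 5 = -23/4)
N(E) = (-12 + E)*(-23/4 + E) (N(E) = (E - 23/4)*(E - 12) = (-23/4 + E)*(-12 + E) = (-12 + E)*(-23/4 + E))
(-1 + N(9))*(-140) = (-1 + (69 + 9**2 - 71/4*9))*(-140) = (-1 + (69 + 81 - 639/4))*(-140) = (-1 - 39/4)*(-140) = -43/4*(-140) = 1505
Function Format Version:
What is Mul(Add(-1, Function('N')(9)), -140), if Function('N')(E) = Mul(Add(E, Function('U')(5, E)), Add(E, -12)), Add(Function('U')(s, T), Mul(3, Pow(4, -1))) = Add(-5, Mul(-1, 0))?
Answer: 1505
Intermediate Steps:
Function('U')(s, T) = Rational(-23, 4) (Function('U')(s, T) = Add(Rational(-3, 4), Add(-5, Mul(-1, 0))) = Add(Rational(-3, 4), Add(-5, 0)) = Add(Rational(-3, 4), -5) = Rational(-23, 4))
Function('N')(E) = Mul(Add(-12, E), Add(Rational(-23, 4), E)) (Function('N')(E) = Mul(Add(E, Rational(-23, 4)), Add(E, -12)) = Mul(Add(Rational(-23, 4), E), Add(-12, E)) = Mul(Add(-12, E), Add(Rational(-23, 4), E)))
Mul(Add(-1, Function('N')(9)), -140) = Mul(Add(-1, Add(69, Pow(9, 2), Mul(Rational(-71, 4), 9))), -140) = Mul(Add(-1, Add(69, 81, Rational(-639, 4))), -140) = Mul(Add(-1, Rational(-39, 4)), -140) = Mul(Rational(-43, 4), -140) = 1505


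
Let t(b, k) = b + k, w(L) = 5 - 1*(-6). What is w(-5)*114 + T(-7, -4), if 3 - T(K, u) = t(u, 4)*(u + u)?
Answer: 1257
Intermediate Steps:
w(L) = 11 (w(L) = 5 + 6 = 11)
T(K, u) = 3 - 2*u*(4 + u) (T(K, u) = 3 - (u + 4)*(u + u) = 3 - (4 + u)*2*u = 3 - 2*u*(4 + u))
w(-5)*114 + T(-7, -4) = 11*114 + (3 - 2*(-4)*(4 - 4)) = 1254 + (3 - 2*(-4)*0) = 1254 + (3 + 0) = 1254 + 3 = 1257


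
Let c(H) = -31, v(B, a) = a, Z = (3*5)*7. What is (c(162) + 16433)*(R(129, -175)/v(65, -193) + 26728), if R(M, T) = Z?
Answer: 84608060398/193 ≈ 4.3838e+8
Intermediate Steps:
Z = 105 (Z = 15*7 = 105)
R(M, T) = 105
(c(162) + 16433)*(R(129, -175)/v(65, -193) + 26728) = (-31 + 16433)*(105/(-193) + 26728) = 16402*(105*(-1/193) + 26728) = 16402*(-105/193 + 26728) = 16402*(5158399/193) = 84608060398/193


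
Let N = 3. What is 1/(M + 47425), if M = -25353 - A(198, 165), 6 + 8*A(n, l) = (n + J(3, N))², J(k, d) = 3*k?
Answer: 8/133733 ≈ 5.9821e-5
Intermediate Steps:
A(n, l) = -¾ + (9 + n)²/8 (A(n, l) = -¾ + (n + 3*3)²/8 = -¾ + (n + 9)²/8 = -¾ + (9 + n)²/8)
M = -245667/8 (M = -25353 - (-¾ + (9 + 198)²/8) = -25353 - (-¾ + (⅛)*207²) = -25353 - (-¾ + (⅛)*42849) = -25353 - (-¾ + 42849/8) = -25353 - 1*42843/8 = -25353 - 42843/8 = -245667/8 ≈ -30708.)
1/(M + 47425) = 1/(-245667/8 + 47425) = 1/(133733/8) = 8/133733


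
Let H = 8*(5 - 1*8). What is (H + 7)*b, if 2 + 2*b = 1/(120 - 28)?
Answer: 3111/184 ≈ 16.908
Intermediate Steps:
H = -24 (H = 8*(5 - 8) = 8*(-3) = -24)
b = -183/184 (b = -1 + 1/(2*(120 - 28)) = -1 + (½)/92 = -1 + (½)*(1/92) = -1 + 1/184 = -183/184 ≈ -0.99457)
(H + 7)*b = (-24 + 7)*(-183/184) = -17*(-183/184) = 3111/184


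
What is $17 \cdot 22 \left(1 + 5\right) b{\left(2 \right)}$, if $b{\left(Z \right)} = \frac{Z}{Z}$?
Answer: $2244$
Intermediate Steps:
$b{\left(Z \right)} = 1$
$17 \cdot 22 \left(1 + 5\right) b{\left(2 \right)} = 17 \cdot 22 \left(1 + 5\right) 1 = 374 \cdot 6 \cdot 1 = 374 \cdot 6 = 2244$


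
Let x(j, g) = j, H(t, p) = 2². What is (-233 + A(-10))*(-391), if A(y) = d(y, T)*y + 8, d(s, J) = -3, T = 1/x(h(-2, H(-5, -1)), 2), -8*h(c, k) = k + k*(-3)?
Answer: 76245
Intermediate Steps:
H(t, p) = 4
h(c, k) = k/4 (h(c, k) = -(k + k*(-3))/8 = -(k - 3*k)/8 = -(-1)*k/4 = k/4)
T = 1 (T = 1/((¼)*4) = 1/1 = 1)
A(y) = 8 - 3*y (A(y) = -3*y + 8 = 8 - 3*y)
(-233 + A(-10))*(-391) = (-233 + (8 - 3*(-10)))*(-391) = (-233 + (8 + 30))*(-391) = (-233 + 38)*(-391) = -195*(-391) = 76245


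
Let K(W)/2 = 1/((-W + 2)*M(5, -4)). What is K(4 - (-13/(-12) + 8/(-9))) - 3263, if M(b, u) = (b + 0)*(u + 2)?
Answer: -1060439/325 ≈ -3262.9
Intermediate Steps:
M(b, u) = b*(2 + u)
K(W) = 2/(-20 + 10*W) (K(W) = 2/(((-W + 2)*(5*(2 - 4)))) = 2/(((2 - W)*(5*(-2)))) = 2/(((2 - W)*(-10))) = 2/(-20 + 10*W))
K(4 - (-13/(-12) + 8/(-9))) - 3263 = 1/(5*(-2 + (4 - (-13/(-12) + 8/(-9))))) - 3263 = 1/(5*(-2 + (4 - (-13*(-1/12) + 8*(-1/9))))) - 3263 = 1/(5*(-2 + (4 - (13/12 - 8/9)))) - 3263 = 1/(5*(-2 + (4 - 1*7/36))) - 3263 = 1/(5*(-2 + (4 - 7/36))) - 3263 = 1/(5*(-2 + 137/36)) - 3263 = 1/(5*(65/36)) - 3263 = (1/5)*(36/65) - 3263 = 36/325 - 3263 = -1060439/325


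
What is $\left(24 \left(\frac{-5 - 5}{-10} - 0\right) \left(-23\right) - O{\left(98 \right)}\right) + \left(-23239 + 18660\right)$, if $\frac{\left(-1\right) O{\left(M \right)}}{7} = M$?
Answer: $-4445$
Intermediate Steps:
$O{\left(M \right)} = - 7 M$
$\left(24 \left(\frac{-5 - 5}{-10} - 0\right) \left(-23\right) - O{\left(98 \right)}\right) + \left(-23239 + 18660\right) = \left(24 \left(\frac{-5 - 5}{-10} - 0\right) \left(-23\right) - \left(-7\right) 98\right) + \left(-23239 + 18660\right) = \left(24 \left(\left(-5 - 5\right) \left(- \frac{1}{10}\right) + 0\right) \left(-23\right) - -686\right) - 4579 = \left(24 \left(\left(-10\right) \left(- \frac{1}{10}\right) + 0\right) \left(-23\right) + 686\right) - 4579 = \left(24 \left(1 + 0\right) \left(-23\right) + 686\right) - 4579 = \left(24 \cdot 1 \left(-23\right) + 686\right) - 4579 = \left(24 \left(-23\right) + 686\right) - 4579 = \left(-552 + 686\right) - 4579 = 134 - 4579 = -4445$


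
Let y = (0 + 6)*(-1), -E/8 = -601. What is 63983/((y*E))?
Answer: -63983/28848 ≈ -2.2179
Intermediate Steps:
E = 4808 (E = -8*(-601) = 4808)
y = -6 (y = 6*(-1) = -6)
63983/((y*E)) = 63983/((-6*4808)) = 63983/(-28848) = 63983*(-1/28848) = -63983/28848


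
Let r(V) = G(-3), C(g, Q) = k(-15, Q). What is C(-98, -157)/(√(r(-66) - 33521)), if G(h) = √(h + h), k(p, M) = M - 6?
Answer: -163/√(-33521 + I*√6) ≈ -3.2528e-5 + 0.89029*I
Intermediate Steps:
k(p, M) = -6 + M
G(h) = √2*√h (G(h) = √(2*h) = √2*√h)
C(g, Q) = -6 + Q
r(V) = I*√6 (r(V) = √2*√(-3) = √2*(I*√3) = I*√6)
C(-98, -157)/(√(r(-66) - 33521)) = (-6 - 157)/(√(I*√6 - 33521)) = -163/√(-33521 + I*√6)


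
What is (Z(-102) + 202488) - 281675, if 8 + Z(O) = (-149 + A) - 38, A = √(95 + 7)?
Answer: -79382 + √102 ≈ -79372.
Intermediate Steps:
A = √102 ≈ 10.100
Z(O) = -195 + √102 (Z(O) = -8 + ((-149 + √102) - 38) = -8 + (-187 + √102) = -195 + √102)
(Z(-102) + 202488) - 281675 = ((-195 + √102) + 202488) - 281675 = (202293 + √102) - 281675 = -79382 + √102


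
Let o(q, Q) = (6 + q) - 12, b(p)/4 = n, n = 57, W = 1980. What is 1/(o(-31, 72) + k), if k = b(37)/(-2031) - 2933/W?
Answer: -1340460/51733141 ≈ -0.025911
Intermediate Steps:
b(p) = 228 (b(p) = 4*57 = 228)
o(q, Q) = -6 + q
k = -2136121/1340460 (k = 228/(-2031) - 2933/1980 = 228*(-1/2031) - 2933*1/1980 = -76/677 - 2933/1980 = -2136121/1340460 ≈ -1.5936)
1/(o(-31, 72) + k) = 1/((-6 - 31) - 2136121/1340460) = 1/(-37 - 2136121/1340460) = 1/(-51733141/1340460) = -1340460/51733141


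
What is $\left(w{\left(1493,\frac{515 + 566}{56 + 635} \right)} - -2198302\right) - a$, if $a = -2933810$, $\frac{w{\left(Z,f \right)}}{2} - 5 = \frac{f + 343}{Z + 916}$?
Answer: $\frac{8543028267706}{1664619} \approx 5.1321 \cdot 10^{6}$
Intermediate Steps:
$w{\left(Z,f \right)} = 10 + \frac{2 \left(343 + f\right)}{916 + Z}$ ($w{\left(Z,f \right)} = 10 + 2 \frac{f + 343}{Z + 916} = 10 + 2 \frac{343 + f}{916 + Z} = 10 + \frac{2 \left(343 + f\right)}{916 + Z}$)
$\left(w{\left(1493,\frac{515 + 566}{56 + 635} \right)} - -2198302\right) - a = \left(\frac{2 \left(4923 + \frac{515 + 566}{56 + 635} + 5 \cdot 1493\right)}{916 + 1493} - -2198302\right) - -2933810 = \left(\frac{2 \left(4923 + \frac{1081}{691} + 7465\right)}{2409} + 2198302\right) + 2933810 = \left(2 \cdot \frac{1}{2409} \left(4923 + 1081 \cdot \frac{1}{691} + 7465\right) + 2198302\right) + 2933810 = \left(2 \cdot \frac{1}{2409} \left(4923 + \frac{1081}{691} + 7465\right) + 2198302\right) + 2933810 = \left(2 \cdot \frac{1}{2409} \cdot \frac{8561189}{691} + 2198302\right) + 2933810 = \left(\frac{17122378}{1664619} + 2198302\right) + 2933810 = \frac{3659352399316}{1664619} + 2933810 = \frac{8543028267706}{1664619}$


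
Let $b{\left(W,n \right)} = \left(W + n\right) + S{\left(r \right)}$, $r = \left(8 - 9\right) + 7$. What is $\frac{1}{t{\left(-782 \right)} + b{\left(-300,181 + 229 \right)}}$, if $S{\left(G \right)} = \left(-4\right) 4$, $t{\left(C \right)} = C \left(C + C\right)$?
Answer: $\frac{1}{1223142} \approx 8.1757 \cdot 10^{-7}$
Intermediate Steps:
$r = 6$ ($r = -1 + 7 = 6$)
$t{\left(C \right)} = 2 C^{2}$ ($t{\left(C \right)} = C 2 C = 2 C^{2}$)
$S{\left(G \right)} = -16$
$b{\left(W,n \right)} = -16 + W + n$ ($b{\left(W,n \right)} = \left(W + n\right) - 16 = -16 + W + n$)
$\frac{1}{t{\left(-782 \right)} + b{\left(-300,181 + 229 \right)}} = \frac{1}{2 \left(-782\right)^{2} - -94} = \frac{1}{2 \cdot 611524 - -94} = \frac{1}{1223048 + 94} = \frac{1}{1223142}$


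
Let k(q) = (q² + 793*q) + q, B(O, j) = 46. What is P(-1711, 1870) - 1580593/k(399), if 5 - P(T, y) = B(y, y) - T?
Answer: -119363551/68001 ≈ -1755.3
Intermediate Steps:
k(q) = q² + 794*q
P(T, y) = -41 + T (P(T, y) = 5 - (46 - T) = 5 + (-46 + T) = -41 + T)
P(-1711, 1870) - 1580593/k(399) = (-41 - 1711) - 1580593/(399*(794 + 399)) = -1752 - 1580593/(399*1193) = -1752 - 1580593/476007 = -1752 - 1*225799/68001 = -1752 - 225799/68001 = -119363551/68001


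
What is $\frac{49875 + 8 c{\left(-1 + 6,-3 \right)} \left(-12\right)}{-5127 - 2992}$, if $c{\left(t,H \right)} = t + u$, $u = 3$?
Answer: $- \frac{49107}{8119} \approx -6.0484$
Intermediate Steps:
$c{\left(t,H \right)} = 3 + t$ ($c{\left(t,H \right)} = t + 3 = 3 + t$)
$\frac{49875 + 8 c{\left(-1 + 6,-3 \right)} \left(-12\right)}{-5127 - 2992} = \frac{49875 + 8 \left(3 + \left(-1 + 6\right)\right) \left(-12\right)}{-5127 - 2992} = \frac{49875 + 8 \left(3 + 5\right) \left(-12\right)}{-5127 - 2992} = \frac{49875 + 8 \cdot 8 \left(-12\right)}{-8119} = \left(49875 + 64 \left(-12\right)\right) \left(- \frac{1}{8119}\right) = \left(49875 - 768\right) \left(- \frac{1}{8119}\right) = 49107 \left(- \frac{1}{8119}\right) = - \frac{49107}{8119}$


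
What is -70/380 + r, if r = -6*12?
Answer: -2743/38 ≈ -72.184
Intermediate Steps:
r = -72
-70/380 + r = -70/380 - 72 = -70*1/380 - 72 = -7/38 - 72 = -2743/38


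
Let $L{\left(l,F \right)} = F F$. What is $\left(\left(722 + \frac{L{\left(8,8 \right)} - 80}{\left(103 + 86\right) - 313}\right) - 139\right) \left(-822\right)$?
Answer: $- \frac{14859294}{31} \approx -4.7933 \cdot 10^{5}$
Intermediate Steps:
$L{\left(l,F \right)} = F^{2}$
$\left(\left(722 + \frac{L{\left(8,8 \right)} - 80}{\left(103 + 86\right) - 313}\right) - 139\right) \left(-822\right) = \left(\left(722 + \frac{8^{2} - 80}{\left(103 + 86\right) - 313}\right) - 139\right) \left(-822\right) = \left(\left(722 + \frac{64 - 80}{189 - 313}\right) - 139\right) \left(-822\right) = \left(\left(722 - \frac{16}{-124}\right) - 139\right) \left(-822\right) = \left(\left(722 - - \frac{4}{31}\right) - 139\right) \left(-822\right) = \left(\left(722 + \frac{4}{31}\right) - 139\right) \left(-822\right) = \left(\frac{22386}{31} - 139\right) \left(-822\right) = \frac{18077}{31} \left(-822\right) = - \frac{14859294}{31}$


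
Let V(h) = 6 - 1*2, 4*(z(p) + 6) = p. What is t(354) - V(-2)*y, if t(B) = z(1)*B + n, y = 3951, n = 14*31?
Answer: -34811/2 ≈ -17406.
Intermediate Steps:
z(p) = -6 + p/4
n = 434
V(h) = 4 (V(h) = 6 - 2 = 4)
t(B) = 434 - 23*B/4 (t(B) = (-6 + (1/4)*1)*B + 434 = (-6 + 1/4)*B + 434 = -23*B/4 + 434 = 434 - 23*B/4)
t(354) - V(-2)*y = (434 - 23/4*354) - 4*3951 = (434 - 4071/2) - 1*15804 = -3203/2 - 15804 = -34811/2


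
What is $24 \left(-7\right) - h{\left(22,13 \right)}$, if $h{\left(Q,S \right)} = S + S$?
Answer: $-194$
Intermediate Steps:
$h{\left(Q,S \right)} = 2 S$
$24 \left(-7\right) - h{\left(22,13 \right)} = 24 \left(-7\right) - 2 \cdot 13 = -168 - 26 = -194$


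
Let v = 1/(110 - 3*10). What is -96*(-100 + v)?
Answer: 47994/5 ≈ 9598.8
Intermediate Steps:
v = 1/80 (v = 1/(110 - 30) = 1/80 ≈ 0.012500)
-96*(-100 + v) = -96*(-100 + 1/80) = -96*(-7999/80) = 47994/5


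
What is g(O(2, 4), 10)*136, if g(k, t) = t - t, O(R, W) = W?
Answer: 0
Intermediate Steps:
g(k, t) = 0
g(O(2, 4), 10)*136 = 0*136 = 0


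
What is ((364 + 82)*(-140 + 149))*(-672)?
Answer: -2697408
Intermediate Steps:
((364 + 82)*(-140 + 149))*(-672) = (446*9)*(-672) = 4014*(-672) = -2697408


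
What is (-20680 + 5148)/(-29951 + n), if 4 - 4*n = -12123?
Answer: 62128/107677 ≈ 0.57698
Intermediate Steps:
n = 12127/4 (n = 1 - ¼*(-12123) = 1 + 12123/4 = 12127/4 ≈ 3031.8)
(-20680 + 5148)/(-29951 + n) = (-20680 + 5148)/(-29951 + 12127/4) = -15532/(-107677/4) = -15532*(-4/107677) = 62128/107677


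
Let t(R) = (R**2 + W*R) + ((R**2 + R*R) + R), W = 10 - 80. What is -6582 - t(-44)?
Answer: -15426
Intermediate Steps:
W = -70
t(R) = -69*R + 3*R**2 (t(R) = (R**2 - 70*R) + ((R**2 + R*R) + R) = (R**2 - 70*R) + ((R**2 + R**2) + R) = (R**2 - 70*R) + (2*R**2 + R) = (R**2 - 70*R) + (R + 2*R**2) = -69*R + 3*R**2)
-6582 - t(-44) = -6582 - 3*(-44)*(-23 - 44) = -6582 - 3*(-44)*(-67) = -6582 - 1*8844 = -6582 - 8844 = -15426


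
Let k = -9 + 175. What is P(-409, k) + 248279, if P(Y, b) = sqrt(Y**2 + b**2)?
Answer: 248279 + sqrt(194837) ≈ 2.4872e+5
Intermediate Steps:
k = 166
P(-409, k) + 248279 = sqrt((-409)**2 + 166**2) + 248279 = sqrt(167281 + 27556) + 248279 = sqrt(194837) + 248279 = 248279 + sqrt(194837)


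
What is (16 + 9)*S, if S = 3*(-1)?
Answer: -75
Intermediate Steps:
S = -3
(16 + 9)*S = (16 + 9)*(-3) = 25*(-3) = -75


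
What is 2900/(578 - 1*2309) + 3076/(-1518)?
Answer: -1621126/437943 ≈ -3.7017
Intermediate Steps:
2900/(578 - 1*2309) + 3076/(-1518) = 2900/(578 - 2309) + 3076*(-1/1518) = 2900/(-1731) - 1538/759 = 2900*(-1/1731) - 1538/759 = -2900/1731 - 1538/759 = -1621126/437943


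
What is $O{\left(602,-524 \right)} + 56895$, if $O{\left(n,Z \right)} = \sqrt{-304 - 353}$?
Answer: $56895 + 3 i \sqrt{73} \approx 56895.0 + 25.632 i$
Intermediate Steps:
$O{\left(n,Z \right)} = 3 i \sqrt{73}$ ($O{\left(n,Z \right)} = \sqrt{-657} = 3 i \sqrt{73}$)
$O{\left(602,-524 \right)} + 56895 = 3 i \sqrt{73} + 56895 = 56895 + 3 i \sqrt{73}$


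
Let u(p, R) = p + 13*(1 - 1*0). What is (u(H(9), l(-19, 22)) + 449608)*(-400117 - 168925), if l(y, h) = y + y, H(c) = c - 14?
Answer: -255850387872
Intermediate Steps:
H(c) = -14 + c
l(y, h) = 2*y
u(p, R) = 13 + p (u(p, R) = p + 13*(1 + 0) = p + 13*1 = p + 13 = 13 + p)
(u(H(9), l(-19, 22)) + 449608)*(-400117 - 168925) = ((13 + (-14 + 9)) + 449608)*(-400117 - 168925) = ((13 - 5) + 449608)*(-569042) = (8 + 449608)*(-569042) = 449616*(-569042) = -255850387872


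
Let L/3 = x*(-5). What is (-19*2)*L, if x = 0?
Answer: 0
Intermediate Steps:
L = 0 (L = 3*(0*(-5)) = 3*0 = 0)
(-19*2)*L = -19*2*0 = -38*0 = 0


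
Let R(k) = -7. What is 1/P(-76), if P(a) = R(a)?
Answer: -⅐ ≈ -0.14286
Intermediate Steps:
P(a) = -7
1/P(-76) = 1/(-7) = -⅐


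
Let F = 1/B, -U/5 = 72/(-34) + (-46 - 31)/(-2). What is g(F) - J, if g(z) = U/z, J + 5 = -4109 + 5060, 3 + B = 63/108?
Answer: -206603/408 ≈ -506.38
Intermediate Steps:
B = -29/12 (B = -3 + 63/108 = -3 + 63*(1/108) = -3 + 7/12 = -29/12 ≈ -2.4167)
U = -6185/34 (U = -5*(72/(-34) + (-46 - 31)/(-2)) = -5*(72*(-1/34) - 77*(-½)) = -5*(-36/17 + 77/2) = -5*1237/34 = -6185/34 ≈ -181.91)
F = -12/29 (F = 1/(-29/12) = -12/29 ≈ -0.41379)
J = 946 (J = -5 + (-4109 + 5060) = -5 + 951 = 946)
g(z) = -6185/(34*z)
g(F) - J = -6185/(34*(-12/29)) - 1*946 = -6185/34*(-29/12) - 946 = 179365/408 - 946 = -206603/408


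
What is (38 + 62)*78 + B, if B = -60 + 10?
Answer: 7750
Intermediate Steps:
B = -50
(38 + 62)*78 + B = (38 + 62)*78 - 50 = 100*78 - 50 = 7800 - 50 = 7750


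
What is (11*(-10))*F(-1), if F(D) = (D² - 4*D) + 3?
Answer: -880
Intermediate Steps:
F(D) = 3 + D² - 4*D
(11*(-10))*F(-1) = (11*(-10))*(3 + (-1)² - 4*(-1)) = -110*(3 + 1 + 4) = -110*8 = -880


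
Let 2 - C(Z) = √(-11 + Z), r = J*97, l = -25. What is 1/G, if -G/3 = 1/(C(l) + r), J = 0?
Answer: -⅔ + 2*I ≈ -0.66667 + 2.0*I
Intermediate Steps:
r = 0 (r = 0*97 = 0)
C(Z) = 2 - √(-11 + Z)
G = -3*(2 + 6*I)/40 (G = -3/((2 - √(-11 - 25)) + 0) = -3/((2 - √(-36)) + 0) = -3/((2 - 6*I) + 0) = -3*(2 + 6*I)/40 ≈ -0.15 - 0.45*I)
1/G = 1/(-3/20 - 9*I/20) = 40*(-3/20 + 9*I/20)/9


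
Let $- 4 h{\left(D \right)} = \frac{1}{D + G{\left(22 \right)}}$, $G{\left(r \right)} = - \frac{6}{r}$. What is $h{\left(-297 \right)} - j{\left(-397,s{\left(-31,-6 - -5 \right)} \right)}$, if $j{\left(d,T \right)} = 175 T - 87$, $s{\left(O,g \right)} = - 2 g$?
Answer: $- \frac{3440029}{13080} \approx -263.0$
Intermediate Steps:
$j{\left(d,T \right)} = -87 + 175 T$
$h{\left(D \right)} = - \frac{1}{4 \left(- \frac{3}{11} + D\right)}$ ($h{\left(D \right)} = - \frac{1}{4 \left(D - \frac{6}{22}\right)} = - \frac{1}{4 \left(D - \frac{3}{11}\right)} = - \frac{1}{4 \left(- \frac{3}{11} + D\right)}$)
$h{\left(-297 \right)} - j{\left(-397,s{\left(-31,-6 - -5 \right)} \right)} = - \frac{11}{-12 + 44 \left(-297\right)} - \left(-87 + 175 \left(- 2 \left(-6 - -5\right)\right)\right) = - \frac{11}{-12 - 13068} - \left(-87 + 175 \left(- 2 \left(-6 + 5\right)\right)\right) = - \frac{11}{-13080} - \left(-87 + 175 \left(\left(-2\right) \left(-1\right)\right)\right) = \left(-11\right) \left(- \frac{1}{13080}\right) - \left(-87 + 175 \cdot 2\right) = \frac{11}{13080} - \left(-87 + 350\right) = \frac{11}{13080} - 263 = - \frac{3440029}{13080}$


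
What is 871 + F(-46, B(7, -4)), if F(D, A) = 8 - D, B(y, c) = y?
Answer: 925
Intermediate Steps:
871 + F(-46, B(7, -4)) = 871 + (8 - 1*(-46)) = 871 + (8 + 46) = 871 + 54 = 925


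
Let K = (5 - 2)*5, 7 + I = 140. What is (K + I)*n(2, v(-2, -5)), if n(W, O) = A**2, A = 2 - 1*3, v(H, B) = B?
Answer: 148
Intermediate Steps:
I = 133 (I = -7 + 140 = 133)
A = -1 (A = 2 - 3 = -1)
K = 15 (K = 3*5 = 15)
n(W, O) = 1 (n(W, O) = (-1)**2 = 1)
(K + I)*n(2, v(-2, -5)) = (15 + 133)*1 = 148*1 = 148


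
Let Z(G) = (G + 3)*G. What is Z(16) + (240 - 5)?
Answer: 539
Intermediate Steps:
Z(G) = G*(3 + G) (Z(G) = (3 + G)*G = G*(3 + G))
Z(16) + (240 - 5) = 16*(3 + 16) + (240 - 5) = 16*19 + 235 = 304 + 235 = 539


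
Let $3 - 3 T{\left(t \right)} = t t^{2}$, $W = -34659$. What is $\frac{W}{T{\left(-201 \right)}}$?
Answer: $- \frac{34659}{2706868} \approx -0.012804$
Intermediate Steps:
$T{\left(t \right)} = 1 - \frac{t^{3}}{3}$ ($T{\left(t \right)} = 1 - \frac{t t^{2}}{3} = 1 - \frac{t^{3}}{3}$)
$\frac{W}{T{\left(-201 \right)}} = - \frac{34659}{1 - \frac{\left(-201\right)^{3}}{3}} = - \frac{34659}{1 - -2706867} = - \frac{34659}{1 + 2706867} = - \frac{34659}{2706868}$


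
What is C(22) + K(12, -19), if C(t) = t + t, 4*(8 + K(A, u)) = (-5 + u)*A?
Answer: -36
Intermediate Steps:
K(A, u) = -8 + A*(-5 + u)/4 (K(A, u) = -8 + ((-5 + u)*A)/4 = -8 + (A*(-5 + u))/4 = -8 + A*(-5 + u)/4)
C(t) = 2*t
C(22) + K(12, -19) = 2*22 + (-8 - 5/4*12 + (¼)*12*(-19)) = 44 + (-8 - 15 - 57) = 44 - 80 = -36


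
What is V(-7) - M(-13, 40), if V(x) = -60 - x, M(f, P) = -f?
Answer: -66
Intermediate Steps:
V(-7) - M(-13, 40) = (-60 - 1*(-7)) - (-1)*(-13) = (-60 + 7) - 1*13 = -53 - 13 = -66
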